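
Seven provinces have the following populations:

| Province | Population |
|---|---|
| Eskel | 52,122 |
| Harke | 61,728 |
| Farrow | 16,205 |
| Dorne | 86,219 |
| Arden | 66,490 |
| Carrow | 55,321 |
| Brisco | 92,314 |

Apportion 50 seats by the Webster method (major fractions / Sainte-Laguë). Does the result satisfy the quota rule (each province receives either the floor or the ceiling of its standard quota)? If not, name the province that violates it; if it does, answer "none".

Standard quotas: Eskel 6.055, Harke 7.171, Farrow 1.883, Dorne 10.016, Arden 7.724, Carrow 6.427, Brisco 10.724.
Webster allocation: Eskel 6, Harke 7, Farrow 2, Dorne 10, Arden 8, Carrow 6, Brisco 11.
Every allocation lies between the lower and upper quota.

none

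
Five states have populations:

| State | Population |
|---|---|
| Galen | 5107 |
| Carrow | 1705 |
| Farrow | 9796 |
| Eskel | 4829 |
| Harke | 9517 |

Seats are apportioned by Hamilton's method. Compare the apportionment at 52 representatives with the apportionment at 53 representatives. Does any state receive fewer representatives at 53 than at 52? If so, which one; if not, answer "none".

At 52 seats: Galen 9, Carrow 3, Farrow 16, Eskel 8, Harke 16.
At 53 seats: Galen 9, Carrow 3, Farrow 17, Eskel 8, Harke 16.
No state's allocation decreased.

none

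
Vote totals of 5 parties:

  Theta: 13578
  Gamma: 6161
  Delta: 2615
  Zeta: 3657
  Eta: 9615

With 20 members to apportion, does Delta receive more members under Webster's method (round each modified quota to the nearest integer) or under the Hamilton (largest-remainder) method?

Webster: Theta 8, Gamma 4, Delta 1, Zeta 2, Eta 5.
Hamilton: Theta 8, Gamma 3, Delta 2, Zeta 2, Eta 5.
Delta gets 1 under Webster and 2 under Hamilton.

Hamilton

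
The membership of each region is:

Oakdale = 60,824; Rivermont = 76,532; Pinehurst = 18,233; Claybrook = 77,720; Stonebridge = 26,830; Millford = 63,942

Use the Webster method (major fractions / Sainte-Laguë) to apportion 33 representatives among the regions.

Oakdale: 6; Rivermont: 8; Pinehurst: 2; Claybrook: 8; Stonebridge: 3; Millford: 6

Standard divisor 324081/33 ≈ 9820.636; standard quotas: Oakdale 6.193, Rivermont 7.793, Pinehurst 1.857, Claybrook 7.914, Stonebridge 2.732, Millford 6.511.
Rounding to the nearest integer gives 6, 8, 2, 8, 3, 7 = 34 seats, so the divisor must be adjusted.
With modified divisor 10000: modified quotas Oakdale 6.082, Rivermont 7.653, Pinehurst 1.823, Claybrook 7.772, Stonebridge 2.683, Millford 6.394.
Rounding to the nearest integer: Oakdale 6, Rivermont 8, Pinehurst 2, Claybrook 8, Stonebridge 3, Millford 6 (total 33).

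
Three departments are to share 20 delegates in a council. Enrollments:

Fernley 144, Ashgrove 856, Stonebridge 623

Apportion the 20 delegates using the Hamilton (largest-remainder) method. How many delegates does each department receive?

Standard divisor: 1623 ÷ 20 ≈ 81.15.
Standard quotas: Fernley 1.774, Ashgrove 10.548, Stonebridge 7.677.
Lower quotas: Fernley 1, Ashgrove 10, Stonebridge 7 (sum 18, leaving 2 seats).
Remainders in descending order: Fernley 0.774, Stonebridge 0.677, Ashgrove 0.548.
The surplus seats go to Fernley, Stonebridge.

Fernley: 2, Ashgrove: 10, Stonebridge: 8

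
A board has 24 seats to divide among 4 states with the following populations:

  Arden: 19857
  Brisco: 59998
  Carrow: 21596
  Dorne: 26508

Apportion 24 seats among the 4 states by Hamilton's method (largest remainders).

The standard divisor is 127959/24 ≈ 5331.625.
Standard quotas: Arden 3.7244, Brisco 11.2532, Carrow 4.0505, Dorne 4.9718.
Lower quotas: Arden 3, Brisco 11, Carrow 4, Dorne 4 (sum 22, leaving 2 seats).
Remainders in descending order: Dorne 0.9718, Arden 0.7244, Brisco 0.2532, Carrow 0.0505.
The surplus seats go to Dorne, Arden.

Arden 4; Brisco 11; Carrow 4; Dorne 5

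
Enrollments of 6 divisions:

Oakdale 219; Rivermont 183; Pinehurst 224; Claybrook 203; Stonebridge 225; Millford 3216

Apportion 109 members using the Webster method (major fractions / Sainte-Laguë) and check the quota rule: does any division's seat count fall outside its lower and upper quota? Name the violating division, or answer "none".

Millford

Standard quotas: Oakdale 5.590, Rivermont 4.671, Pinehurst 5.718, Claybrook 5.182, Stonebridge 5.744, Millford 82.095.
Webster allocation: Oakdale 6, Rivermont 5, Pinehurst 6, Claybrook 5, Stonebridge 6, Millford 81.
Millford has quota 82.095 (lower 82, upper 83) but receives 81 — outside the quota interval.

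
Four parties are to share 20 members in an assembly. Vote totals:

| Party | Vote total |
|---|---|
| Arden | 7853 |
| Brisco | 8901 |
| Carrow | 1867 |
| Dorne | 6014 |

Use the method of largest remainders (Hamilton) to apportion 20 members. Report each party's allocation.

Arden 6, Brisco 7, Carrow 2, Dorne 5

Standard divisor: 24635 ÷ 20 ≈ 1231.75.
Standard quotas: Arden 6.3755, Brisco 7.2263, Carrow 1.5157, Dorne 4.8825.
Lower quotas: Arden 6, Brisco 7, Carrow 1, Dorne 4 (sum 18, leaving 2 seats).
Remainders in descending order: Dorne 0.8825, Carrow 0.5157, Arden 0.3755, Brisco 0.2263.
The surplus seats go to Dorne, Carrow.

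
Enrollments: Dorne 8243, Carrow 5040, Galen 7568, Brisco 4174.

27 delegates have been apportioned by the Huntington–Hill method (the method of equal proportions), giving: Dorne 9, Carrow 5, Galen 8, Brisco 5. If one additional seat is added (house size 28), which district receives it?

Priority for the next seat is population ÷ (√(s·(s+1))).
Priorities: Dorne 868.888, Carrow 920.174, Galen 891.897, Brisco 762.065.
Highest priority: Carrow.

Carrow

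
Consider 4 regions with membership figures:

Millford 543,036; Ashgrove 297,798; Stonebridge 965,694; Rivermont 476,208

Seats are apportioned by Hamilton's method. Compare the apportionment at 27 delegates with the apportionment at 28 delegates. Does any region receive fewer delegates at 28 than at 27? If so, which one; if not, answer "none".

At 27 seats: Millford 6, Ashgrove 4, Stonebridge 11, Rivermont 6.
At 28 seats: Millford 7, Ashgrove 3, Stonebridge 12, Rivermont 6.
Ashgrove drops from 4 to 3.

Ashgrove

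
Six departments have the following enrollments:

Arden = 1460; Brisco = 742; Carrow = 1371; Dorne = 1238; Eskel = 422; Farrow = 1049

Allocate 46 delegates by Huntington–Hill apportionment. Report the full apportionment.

Arden=11; Brisco=5; Carrow=10; Dorne=9; Eskel=3; Farrow=8

With divisor 137: modified quotas Arden 10.657, Brisco 5.416, Carrow 10.007, Dorne 9.036, Eskel 3.080, Farrow 7.657.
Geometric-mean thresholds: Arden √(10·11)=10.488, Brisco √(5·6)=5.477, Carrow √(10·11)=10.488, Dorne √(9·10)=9.487, Eskel √(3·4)=3.464, Farrow √(7·8)=7.483.
Each quota rounded against its threshold gives Arden 11, Brisco 5, Carrow 10, Dorne 9, Eskel 3, Farrow 8 (total 46).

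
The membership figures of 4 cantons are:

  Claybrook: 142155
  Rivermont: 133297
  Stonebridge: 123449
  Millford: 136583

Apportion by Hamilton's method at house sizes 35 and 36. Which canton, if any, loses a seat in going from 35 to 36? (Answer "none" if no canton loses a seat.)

none

At 35 seats: Claybrook 9, Rivermont 9, Stonebridge 8, Millford 9.
At 36 seats: Claybrook 10, Rivermont 9, Stonebridge 8, Millford 9.
No canton's allocation decreased.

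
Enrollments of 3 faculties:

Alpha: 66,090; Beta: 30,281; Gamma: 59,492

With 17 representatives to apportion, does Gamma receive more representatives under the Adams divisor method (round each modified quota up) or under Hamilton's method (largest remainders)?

Hamilton

Adams: Alpha 7, Beta 4, Gamma 6.
Hamilton: Alpha 7, Beta 3, Gamma 7.
Gamma gets 6 under Adams and 7 under Hamilton.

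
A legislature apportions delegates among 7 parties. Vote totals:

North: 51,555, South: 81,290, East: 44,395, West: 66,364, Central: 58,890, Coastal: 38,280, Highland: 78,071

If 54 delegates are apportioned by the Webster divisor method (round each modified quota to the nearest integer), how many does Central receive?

Standard divisor 418845/54 ≈ 7756.389; standard quotas: North 6.647, South 10.480, East 5.724, West 8.556, Central 7.592, Coastal 4.935, Highland 10.065.
Rounding to the nearest integer gives 7, 10, 6, 9, 8, 5, 10 = 55 seats, so the divisor must be adjusted.
With modified divisor 7830: modified quotas North 6.584, South 10.382, East 5.670, West 8.476, Central 7.521, Coastal 4.889, Highland 9.971.
Rounding to the nearest integer: North 7, South 10, East 6, West 8, Central 8, Coastal 5, Highland 10 (total 54).
Central receives 8.

8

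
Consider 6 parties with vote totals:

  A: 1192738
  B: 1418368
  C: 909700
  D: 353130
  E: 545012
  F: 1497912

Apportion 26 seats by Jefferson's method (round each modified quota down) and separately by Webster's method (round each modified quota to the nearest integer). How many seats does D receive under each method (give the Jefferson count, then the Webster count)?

Jefferson: A 5, B 7, C 4, D 1, E 2, F 7.
Webster: A 5, B 6, C 4, D 2, E 2, F 7.
D gets 1 under Jefferson and 2 under Webster.

1 and 2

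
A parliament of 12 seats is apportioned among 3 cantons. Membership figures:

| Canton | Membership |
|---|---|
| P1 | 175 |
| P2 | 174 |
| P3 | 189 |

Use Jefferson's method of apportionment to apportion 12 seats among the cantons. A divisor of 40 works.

With modified divisor 40: modified quotas P1 4.375, P2 4.350, P3 4.725.
Rounding down: P1 4, P2 4, P3 4 (total 12).

P1=4, P2=4, P3=4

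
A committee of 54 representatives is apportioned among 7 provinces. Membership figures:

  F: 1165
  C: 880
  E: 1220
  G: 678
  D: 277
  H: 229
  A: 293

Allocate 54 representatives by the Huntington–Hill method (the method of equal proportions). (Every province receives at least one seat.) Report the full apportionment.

F: 13, C: 10, E: 14, G: 8, D: 3, H: 3, A: 3

With divisor 88: modified quotas F 13.239, C 10.000, E 13.864, G 7.705, D 3.148, H 2.602, A 3.330.
Geometric-mean thresholds: F √(13·14)=13.491, C √(10·11)=10.488, E √(13·14)=13.491, G √(7·8)=7.483, D √(3·4)=3.464, H √(2·3)=2.449, A √(3·4)=3.464.
Each quota rounded against its threshold gives F 13, C 10, E 14, G 8, D 3, H 3, A 3 (total 54).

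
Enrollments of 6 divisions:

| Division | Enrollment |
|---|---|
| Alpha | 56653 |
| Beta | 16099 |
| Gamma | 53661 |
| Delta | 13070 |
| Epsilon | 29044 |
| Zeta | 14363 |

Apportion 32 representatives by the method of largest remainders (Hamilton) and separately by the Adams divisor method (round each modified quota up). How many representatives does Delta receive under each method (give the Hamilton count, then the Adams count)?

2 and 3

Hamilton: Alpha 10, Beta 3, Gamma 9, Delta 2, Epsilon 5, Zeta 3.
Adams: Alpha 9, Beta 3, Gamma 9, Delta 3, Epsilon 5, Zeta 3.
Delta gets 2 under Hamilton and 3 under Adams.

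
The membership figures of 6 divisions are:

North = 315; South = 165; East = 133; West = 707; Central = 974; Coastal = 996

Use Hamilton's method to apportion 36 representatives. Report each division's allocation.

Total 3290; standard divisor 3290/36 ≈ 91.389.
Standard quotas: North 3.447, South 1.805, East 1.455, West 7.736, Central 10.658, Coastal 10.898.
Lower quotas: North 3, South 1, East 1, West 7, Central 10, Coastal 10 (sum 32, leaving 4 seats).
Remainders in descending order: Coastal 0.898, South 0.805, West 0.736, Central 0.658, East 0.455, North 0.447.
The surplus seats go to Coastal, South, West, Central.

North 3, South 2, East 1, West 8, Central 11, Coastal 11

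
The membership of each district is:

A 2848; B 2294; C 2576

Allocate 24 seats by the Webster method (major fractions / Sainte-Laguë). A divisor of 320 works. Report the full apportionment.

With modified divisor 320: modified quotas A 8.900, B 7.169, C 8.050.
Rounding to the nearest integer: A 9, B 7, C 8 (total 24).

A: 9; B: 7; C: 8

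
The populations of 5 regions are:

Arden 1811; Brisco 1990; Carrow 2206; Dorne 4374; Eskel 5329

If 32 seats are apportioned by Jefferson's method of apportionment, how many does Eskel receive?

Standard divisor 15710/32 ≈ 490.938; standard quotas: Arden 3.689, Brisco 4.053, Carrow 4.493, Dorne 8.909, Eskel 10.855.
Rounding down gives 3, 4, 4, 8, 10 = 29 seats, so the divisor must be adjusted.
With modified divisor 450: modified quotas Arden 4.024, Brisco 4.422, Carrow 4.902, Dorne 9.720, Eskel 11.842.
Rounding down: Arden 4, Brisco 4, Carrow 4, Dorne 9, Eskel 11 (total 32).
Eskel receives 11.

11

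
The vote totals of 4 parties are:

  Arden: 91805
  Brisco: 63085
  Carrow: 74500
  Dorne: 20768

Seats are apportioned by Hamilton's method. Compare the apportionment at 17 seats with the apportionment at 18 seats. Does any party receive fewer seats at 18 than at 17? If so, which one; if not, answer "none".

Dorne

At 17 seats: Arden 6, Brisco 4, Carrow 5, Dorne 2.
At 18 seats: Arden 7, Brisco 5, Carrow 5, Dorne 1.
Dorne drops from 2 to 1.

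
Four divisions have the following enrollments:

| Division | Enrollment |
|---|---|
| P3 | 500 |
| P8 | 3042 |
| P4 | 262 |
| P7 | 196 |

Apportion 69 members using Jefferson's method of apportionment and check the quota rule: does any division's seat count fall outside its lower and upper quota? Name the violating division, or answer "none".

P8

Standard quotas: P3 8.625, P8 52.474, P4 4.519, P7 3.381.
Jefferson allocation: P3 8, P8 54, P4 4, P7 3.
P8 has quota 52.474 (lower 52, upper 53) but receives 54 — outside the quota interval.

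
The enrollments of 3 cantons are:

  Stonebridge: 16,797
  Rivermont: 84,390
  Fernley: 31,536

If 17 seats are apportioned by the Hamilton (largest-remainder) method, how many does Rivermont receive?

11

The standard divisor is 132723/17 ≈ 7807.235.
Standard quotas: Stonebridge 2.1515, Rivermont 10.8092, Fernley 4.0393.
Lower quotas: Stonebridge 2, Rivermont 10, Fernley 4 (sum 16, leaving 1 seat).
Remainders in descending order: Rivermont 0.8092, Stonebridge 0.1515, Fernley 0.0393.
Largest remainder: Rivermont receives the extra seat.
Rivermont receives 11.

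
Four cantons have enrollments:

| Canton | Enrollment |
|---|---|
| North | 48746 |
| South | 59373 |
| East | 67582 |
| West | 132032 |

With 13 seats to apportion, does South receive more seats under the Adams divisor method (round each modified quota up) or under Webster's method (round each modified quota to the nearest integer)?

Adams: North 2, South 3, East 3, West 5.
Webster: North 2, South 2, East 3, West 6.
South gets 3 under Adams and 2 under Webster.

Adams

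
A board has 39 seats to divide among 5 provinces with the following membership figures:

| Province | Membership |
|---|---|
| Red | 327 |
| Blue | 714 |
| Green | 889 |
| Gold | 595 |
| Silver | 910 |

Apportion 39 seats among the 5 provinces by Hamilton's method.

The standard divisor is 3435/39 ≈ 88.077.
Standard quotas: Red 3.713, Blue 8.107, Green 10.093, Gold 6.755, Silver 10.332.
Lower quotas: Red 3, Blue 8, Green 10, Gold 6, Silver 10 (sum 37, leaving 2 seats).
Remainders in descending order: Gold 0.755, Red 0.713, Silver 0.332, Blue 0.107, Green 0.093.
The surplus seats go to Gold, Red.

Red 4; Blue 8; Green 10; Gold 7; Silver 10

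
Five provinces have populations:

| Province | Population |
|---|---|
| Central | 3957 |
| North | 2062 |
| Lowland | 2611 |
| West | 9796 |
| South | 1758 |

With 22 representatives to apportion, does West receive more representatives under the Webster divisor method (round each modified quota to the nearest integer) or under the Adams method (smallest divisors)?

Webster: Central 4, North 2, Lowland 3, West 11, South 2.
Adams: Central 4, North 3, Lowland 3, West 10, South 2.
West gets 11 under Webster and 10 under Adams.

Webster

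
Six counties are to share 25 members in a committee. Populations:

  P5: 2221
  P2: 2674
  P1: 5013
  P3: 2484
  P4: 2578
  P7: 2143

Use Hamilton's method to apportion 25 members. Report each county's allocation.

The standard divisor is 17113/25 ≈ 684.52.
Standard quotas: P5 3.2446, P2 3.9064, P1 7.3234, P3 3.6288, P4 3.7661, P7 3.1307.
Lower quotas: P5 3, P2 3, P1 7, P3 3, P4 3, P7 3 (sum 22, leaving 3 seats).
Remainders in descending order: P2 0.9064, P4 0.7661, P3 0.6288, P1 0.3234, P5 0.2446, P7 0.1307.
Largest remainders: P2, P4, P3 receive the extra seats.

P5=3, P2=4, P1=7, P3=4, P4=4, P7=3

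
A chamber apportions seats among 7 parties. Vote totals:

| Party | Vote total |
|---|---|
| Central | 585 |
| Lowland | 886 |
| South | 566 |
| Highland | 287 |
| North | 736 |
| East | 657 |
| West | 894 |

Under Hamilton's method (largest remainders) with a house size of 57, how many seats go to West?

Total 4611; standard divisor 4611/57 ≈ 80.895.
Standard quotas: Central 7.232, Lowland 10.953, South 6.997, Highland 3.548, North 9.098, East 8.122, West 11.051.
Lower quotas: Central 7, Lowland 10, South 6, Highland 3, North 9, East 8, West 11 (sum 54, leaving 3 seats).
Remainders in descending order: South 0.997, Lowland 0.953, Highland 0.548, Central 0.232, East 0.122, North 0.098, West 0.051.
The surplus seats go to South, Lowland, Highland.
West receives 11.

11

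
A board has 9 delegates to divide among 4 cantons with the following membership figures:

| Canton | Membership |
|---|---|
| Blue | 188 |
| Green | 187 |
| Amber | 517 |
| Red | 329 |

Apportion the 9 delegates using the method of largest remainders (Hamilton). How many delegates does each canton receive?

Blue: 1, Green: 1, Amber: 4, Red: 3

Total 1221; standard divisor 1221/9 ≈ 135.667.
Standard quotas: Blue 1.386, Green 1.378, Amber 3.811, Red 2.425.
Lower quotas: Blue 1, Green 1, Amber 3, Red 2 (sum 7, leaving 2 seats).
Remainders in descending order: Amber 0.811, Red 0.425, Blue 0.386, Green 0.378.
Largest remainders: Amber, Red receive the extra seats.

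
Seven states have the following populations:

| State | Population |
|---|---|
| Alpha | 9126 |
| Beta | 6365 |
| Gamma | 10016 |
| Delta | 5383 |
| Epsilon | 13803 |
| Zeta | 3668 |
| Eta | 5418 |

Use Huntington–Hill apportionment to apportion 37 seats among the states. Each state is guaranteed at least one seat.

Alpha 6, Beta 4, Gamma 7, Delta 4, Epsilon 9, Zeta 3, Eta 4

With divisor 1476: modified quotas Alpha 6.183, Beta 4.312, Gamma 6.786, Delta 3.647, Epsilon 9.352, Zeta 2.485, Eta 3.671.
Geometric-mean thresholds: Alpha √(6·7)=6.481, Beta √(4·5)=4.472, Gamma √(6·7)=6.481, Delta √(3·4)=3.464, Epsilon √(9·10)=9.487, Zeta √(2·3)=2.449, Eta √(3·4)=3.464.
Each quota rounded against its threshold gives Alpha 6, Beta 4, Gamma 7, Delta 4, Epsilon 9, Zeta 3, Eta 4 (total 37).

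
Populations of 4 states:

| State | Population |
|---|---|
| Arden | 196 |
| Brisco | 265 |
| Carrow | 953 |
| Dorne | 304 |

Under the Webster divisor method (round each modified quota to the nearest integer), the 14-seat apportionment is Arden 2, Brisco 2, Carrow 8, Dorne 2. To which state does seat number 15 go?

Dorne

Priority for the next seat is population ÷ (current seats + 0.5).
Priorities: Arden 78.400, Brisco 106.000, Carrow 112.118, Dorne 121.600.
Highest priority: Dorne.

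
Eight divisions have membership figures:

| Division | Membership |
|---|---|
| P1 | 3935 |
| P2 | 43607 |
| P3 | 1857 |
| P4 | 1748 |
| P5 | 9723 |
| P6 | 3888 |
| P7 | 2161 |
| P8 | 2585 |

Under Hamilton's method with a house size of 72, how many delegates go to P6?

4

Total 69504; standard divisor 69504/72 ≈ 965.333.
Standard quotas: P1 4.0763, P2 45.1730, P3 1.9237, P4 1.8108, P5 10.0722, P6 4.0276, P7 2.2386, P8 2.6778.
Lower quotas: P1 4, P2 45, P3 1, P4 1, P5 10, P6 4, P7 2, P8 2 (sum 69, leaving 3 seats).
Remainders in descending order: P3 0.9237, P4 0.8108, P8 0.6778, P7 0.2386, P2 0.1730, P1 0.0763, P5 0.0722, P6 0.0276.
Largest remainders: P3, P4, P8 receive the extra seats.
P6 receives 4.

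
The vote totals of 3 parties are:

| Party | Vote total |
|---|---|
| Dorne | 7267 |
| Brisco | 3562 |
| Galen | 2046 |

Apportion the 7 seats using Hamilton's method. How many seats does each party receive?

Dorne=4, Brisco=2, Galen=1

Standard divisor: 12875 ÷ 7 ≈ 1839.286.
Standard quotas: Dorne 3.9510, Brisco 1.9366, Galen 1.1124.
Lower quotas: Dorne 3, Brisco 1, Galen 1 (sum 5, leaving 2 seats).
Remainders in descending order: Dorne 0.9510, Brisco 0.9366, Galen 0.1124.
Largest remainders: Dorne, Brisco receive the extra seats.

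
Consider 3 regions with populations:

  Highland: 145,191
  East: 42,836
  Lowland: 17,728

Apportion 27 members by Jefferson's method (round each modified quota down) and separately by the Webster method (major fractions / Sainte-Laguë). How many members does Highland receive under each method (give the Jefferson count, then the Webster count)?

20 and 19

Jefferson: Highland 20, East 5, Lowland 2.
Webster: Highland 19, East 6, Lowland 2.
Highland gets 20 under Jefferson and 19 under Webster.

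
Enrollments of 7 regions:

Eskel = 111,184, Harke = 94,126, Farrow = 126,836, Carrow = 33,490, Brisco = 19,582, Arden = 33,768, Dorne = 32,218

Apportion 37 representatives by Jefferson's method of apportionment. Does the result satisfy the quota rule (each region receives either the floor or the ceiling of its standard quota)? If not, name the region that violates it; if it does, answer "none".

none

Standard quotas: Eskel 9.117, Harke 7.719, Farrow 10.401, Carrow 2.746, Brisco 1.606, Arden 2.769, Dorne 2.642.
Jefferson allocation: Eskel 9, Harke 8, Farrow 11, Carrow 3, Brisco 1, Arden 3, Dorne 2.
Every allocation lies between the lower and upper quota.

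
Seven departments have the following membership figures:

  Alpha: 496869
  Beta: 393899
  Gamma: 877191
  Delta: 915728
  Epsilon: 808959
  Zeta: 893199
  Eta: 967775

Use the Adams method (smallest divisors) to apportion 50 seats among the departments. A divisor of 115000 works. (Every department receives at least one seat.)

Alpha 5, Beta 4, Gamma 8, Delta 8, Epsilon 8, Zeta 8, Eta 9

With modified divisor 115000: modified quotas Alpha 4.321, Beta 3.425, Gamma 7.628, Delta 7.963, Epsilon 7.034, Zeta 7.767, Eta 8.415.
Rounding up: Alpha 5, Beta 4, Gamma 8, Delta 8, Epsilon 8, Zeta 8, Eta 9 (total 50).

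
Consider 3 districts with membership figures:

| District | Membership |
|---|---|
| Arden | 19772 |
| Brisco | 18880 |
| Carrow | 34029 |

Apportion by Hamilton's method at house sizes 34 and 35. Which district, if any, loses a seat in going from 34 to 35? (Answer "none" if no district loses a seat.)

none

At 34 seats: Arden 9, Brisco 9, Carrow 16.
At 35 seats: Arden 10, Brisco 9, Carrow 16.
No district's allocation decreased.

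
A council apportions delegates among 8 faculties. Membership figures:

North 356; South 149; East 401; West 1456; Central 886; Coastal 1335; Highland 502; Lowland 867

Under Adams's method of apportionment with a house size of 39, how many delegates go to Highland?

Standard divisor 5952/39 ≈ 152.615; standard quotas: North 2.333, South 0.976, East 2.628, West 9.540, Central 5.805, Coastal 8.747, Highland 3.289, Lowland 5.681.
Rounding up gives 3, 1, 3, 10, 6, 9, 4, 6 = 42 seats, so the divisor must be adjusted.
With modified divisor 170: modified quotas North 2.094, South 0.876, East 2.359, West 8.565, Central 5.212, Coastal 7.853, Highland 2.953, Lowland 5.100.
Rounding up: North 3, South 1, East 3, West 9, Central 6, Coastal 8, Highland 3, Lowland 6 (total 39).
Highland receives 3.

3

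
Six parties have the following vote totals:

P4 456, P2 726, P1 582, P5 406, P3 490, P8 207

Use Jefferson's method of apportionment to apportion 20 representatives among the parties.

P4 3, P2 5, P1 4, P5 3, P3 4, P8 1

Standard divisor 2867/20 ≈ 143.35; standard quotas: P4 3.181, P2 5.065, P1 4.060, P5 2.832, P3 3.418, P8 1.444.
Rounding down gives 3, 5, 4, 2, 3, 1 = 18 seats, so the divisor must be adjusted.
With modified divisor 121.8: modified quotas P4 3.744, P2 5.961, P1 4.778, P5 3.333, P3 4.023, P8 1.700.
Rounding down: P4 3, P2 5, P1 4, P5 3, P3 4, P8 1 (total 20).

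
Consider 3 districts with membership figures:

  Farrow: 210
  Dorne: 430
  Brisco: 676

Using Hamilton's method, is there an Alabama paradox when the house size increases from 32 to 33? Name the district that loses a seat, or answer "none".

At 32 seats: Farrow 5, Dorne 11, Brisco 16.
At 33 seats: Farrow 5, Dorne 11, Brisco 17.
No district's allocation decreased.

none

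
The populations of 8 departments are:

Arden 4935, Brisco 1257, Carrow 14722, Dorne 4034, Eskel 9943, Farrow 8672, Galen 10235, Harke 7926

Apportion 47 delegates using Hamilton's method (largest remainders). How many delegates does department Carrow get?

11

The standard divisor is 61724/47 ≈ 1313.277.
Standard quotas: Arden 3.7578, Brisco 0.9571, Carrow 11.2101, Dorne 3.0717, Eskel 7.5711, Farrow 6.6033, Galen 7.7935, Harke 6.0353.
Lower quotas: Arden 3, Brisco 0, Carrow 11, Dorne 3, Eskel 7, Farrow 6, Galen 7, Harke 6 (sum 43, leaving 4 seats).
Remainders in descending order: Brisco 0.9571, Galen 0.7935, Arden 0.7578, Farrow 0.6033, Eskel 0.5711, Carrow 0.2101, Dorne 0.0717, Harke 0.0353.
Largest remainders: Brisco, Galen, Arden, Farrow receive the extra seats.
Carrow receives 11.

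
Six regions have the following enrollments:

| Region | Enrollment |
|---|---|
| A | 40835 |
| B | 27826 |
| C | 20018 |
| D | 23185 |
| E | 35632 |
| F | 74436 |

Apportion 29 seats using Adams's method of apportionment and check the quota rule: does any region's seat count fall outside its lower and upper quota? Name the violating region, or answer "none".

none

Standard quotas: A 5.336, B 3.636, C 2.616, D 3.030, E 4.656, F 9.727.
Adams allocation: A 5, B 4, C 3, D 3, E 5, F 9.
Every allocation lies between the lower and upper quota.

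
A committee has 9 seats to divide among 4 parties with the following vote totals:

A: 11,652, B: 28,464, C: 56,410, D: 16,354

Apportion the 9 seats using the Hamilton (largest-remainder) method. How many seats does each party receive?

The standard divisor is 112880/9 ≈ 12542.222.
Standard quotas: A 0.9290, B 2.2695, C 4.4976, D 1.3039.
Lower quotas: A 0, B 2, C 4, D 1 (sum 7, leaving 2 seats).
Remainders in descending order: A 0.9290, C 0.4976, D 0.3039, B 0.2695.
The surplus seats go to A, C.

A: 1, B: 2, C: 5, D: 1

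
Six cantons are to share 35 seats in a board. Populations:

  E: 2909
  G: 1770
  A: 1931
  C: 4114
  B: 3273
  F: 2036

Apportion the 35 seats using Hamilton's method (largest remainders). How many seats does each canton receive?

Standard divisor: 16033 ÷ 35 ≈ 458.086.
Standard quotas: E 6.350, G 3.864, A 4.215, C 8.981, B 7.145, F 4.445.
Lower quotas: E 6, G 3, A 4, C 8, B 7, F 4 (sum 32, leaving 3 seats).
Remainders in descending order: C 0.981, G 0.864, F 0.445, E 0.350, A 0.215, B 0.145.
The surplus seats go to C, G, F.

E: 6, G: 4, A: 4, C: 9, B: 7, F: 5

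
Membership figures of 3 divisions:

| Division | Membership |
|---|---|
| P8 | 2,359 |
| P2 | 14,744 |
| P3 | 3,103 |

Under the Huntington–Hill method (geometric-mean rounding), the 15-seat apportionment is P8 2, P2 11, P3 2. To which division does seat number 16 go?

P2

Priority for the next seat is population ÷ (√(s·(s+1))).
Priorities: P8 963.058, P2 1283.300, P3 1266.794.
Highest priority: P2.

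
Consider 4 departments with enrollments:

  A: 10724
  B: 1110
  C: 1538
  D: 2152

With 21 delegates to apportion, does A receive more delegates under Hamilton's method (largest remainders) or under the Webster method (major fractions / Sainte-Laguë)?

Hamilton

Hamilton: A 15, B 1, C 2, D 3.
Webster: A 14, B 2, C 2, D 3.
A gets 15 under Hamilton and 14 under Webster.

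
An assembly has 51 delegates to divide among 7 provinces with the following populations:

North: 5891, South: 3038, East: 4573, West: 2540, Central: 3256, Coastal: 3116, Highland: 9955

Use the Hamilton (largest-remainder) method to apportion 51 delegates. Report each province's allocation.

North: 9, South: 5, East: 7, West: 4, Central: 5, Coastal: 5, Highland: 16

Total 32369; standard divisor 32369/51 ≈ 634.686.
Standard quotas: North 9.2818, South 4.7866, East 7.2051, West 4.0020, Central 5.1301, Coastal 4.9095, Highland 15.6849.
Lower quotas: North 9, South 4, East 7, West 4, Central 5, Coastal 4, Highland 15 (sum 48, leaving 3 seats).
Remainders in descending order: Coastal 0.9095, South 0.7866, Highland 0.6849, North 0.2818, East 0.2051, Central 0.1301, West 0.0020.
The surplus seats go to Coastal, South, Highland.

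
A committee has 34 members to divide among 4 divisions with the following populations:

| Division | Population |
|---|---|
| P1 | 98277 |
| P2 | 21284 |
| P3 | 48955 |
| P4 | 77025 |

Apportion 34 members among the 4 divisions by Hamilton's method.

P1 13, P2 3, P3 7, P4 11

Total 245541; standard divisor 245541/34 ≈ 7221.794.
Standard quotas: P1 13.6084, P2 2.9472, P3 6.7788, P4 10.6656.
Lower quotas: P1 13, P2 2, P3 6, P4 10 (sum 31, leaving 3 seats).
Remainders in descending order: P2 0.9472, P3 0.7788, P4 0.6656, P1 0.6084.
The surplus seats go to P2, P3, P4.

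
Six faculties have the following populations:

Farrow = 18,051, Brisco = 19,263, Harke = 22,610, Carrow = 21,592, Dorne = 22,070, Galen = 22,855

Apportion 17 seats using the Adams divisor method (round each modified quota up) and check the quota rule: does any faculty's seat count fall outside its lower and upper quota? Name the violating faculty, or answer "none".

none

Standard quotas: Farrow 2.427, Brisco 2.590, Harke 3.040, Carrow 2.903, Dorne 2.967, Galen 3.073.
Adams allocation: Farrow 2, Brisco 3, Harke 3, Carrow 3, Dorne 3, Galen 3.
Every allocation lies between the lower and upper quota.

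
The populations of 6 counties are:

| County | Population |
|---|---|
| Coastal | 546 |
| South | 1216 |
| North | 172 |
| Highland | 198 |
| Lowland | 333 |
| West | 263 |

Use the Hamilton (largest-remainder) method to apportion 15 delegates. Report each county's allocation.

Total 2728; standard divisor 2728/15 ≈ 181.867.
Standard quotas: Coastal 3.002, South 6.686, North 0.946, Highland 1.089, Lowland 1.831, West 1.446.
Lower quotas: Coastal 3, South 6, North 0, Highland 1, Lowland 1, West 1 (sum 12, leaving 3 seats).
Remainders in descending order: North 0.946, Lowland 0.831, South 0.686, West 0.446, Highland 0.089, Coastal 0.002.
Largest remainders: North, Lowland, South receive the extra seats.

Coastal 3; South 7; North 1; Highland 1; Lowland 2; West 1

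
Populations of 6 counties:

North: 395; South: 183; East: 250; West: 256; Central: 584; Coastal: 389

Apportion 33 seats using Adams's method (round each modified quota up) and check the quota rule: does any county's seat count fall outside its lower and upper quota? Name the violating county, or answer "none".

none

Standard quotas: North 6.337, South 2.936, East 4.011, West 4.107, Central 9.369, Coastal 6.241.
Adams allocation: North 7, South 3, East 4, West 4, Central 9, Coastal 6.
Every allocation lies between the lower and upper quota.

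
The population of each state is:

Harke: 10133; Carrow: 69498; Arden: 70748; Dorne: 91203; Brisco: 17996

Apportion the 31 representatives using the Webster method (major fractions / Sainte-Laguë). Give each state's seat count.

Standard divisor 259578/31 ≈ 8373.484; standard quotas: Harke 1.210, Carrow 8.300, Arden 8.449, Dorne 10.892, Brisco 2.149.
Rounding to the nearest integer gives 1, 8, 8, 11, 2 = 30 seats, so the divisor must be adjusted.
With modified divisor 8200: modified quotas Harke 1.236, Carrow 8.475, Arden 8.628, Dorne 11.122, Brisco 2.195.
Rounding to the nearest integer: Harke 1, Carrow 8, Arden 9, Dorne 11, Brisco 2 (total 31).

Harke=1, Carrow=8, Arden=9, Dorne=11, Brisco=2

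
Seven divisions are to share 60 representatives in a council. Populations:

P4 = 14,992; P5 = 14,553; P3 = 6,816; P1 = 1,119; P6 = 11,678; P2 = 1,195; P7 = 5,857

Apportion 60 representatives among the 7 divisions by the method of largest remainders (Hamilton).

Standard divisor: 56210 ÷ 60 ≈ 936.833.
Standard quotas: P4 16.0028, P5 15.5342, P3 7.2756, P1 1.1944, P6 12.4654, P2 1.2756, P7 6.2519.
Lower quotas: P4 16, P5 15, P3 7, P1 1, P6 12, P2 1, P7 6 (sum 58, leaving 2 seats).
Remainders in descending order: P5 0.5342, P6 0.4654, P3 0.2756, P2 0.2756, P7 0.2519, P1 0.1944, P4 0.0028.
Largest remainders: P5, P6 receive the extra seats.

P4 16; P5 16; P3 7; P1 1; P6 13; P2 1; P7 6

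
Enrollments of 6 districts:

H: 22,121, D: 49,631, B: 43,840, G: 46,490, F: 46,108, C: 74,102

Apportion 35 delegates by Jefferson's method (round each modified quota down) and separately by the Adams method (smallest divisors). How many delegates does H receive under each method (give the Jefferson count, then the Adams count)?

2 and 3

Jefferson: H 2, D 6, B 5, G 6, F 6, C 10.
Adams: H 3, D 6, B 5, G 6, F 6, C 9.
H gets 2 under Jefferson and 3 under Adams.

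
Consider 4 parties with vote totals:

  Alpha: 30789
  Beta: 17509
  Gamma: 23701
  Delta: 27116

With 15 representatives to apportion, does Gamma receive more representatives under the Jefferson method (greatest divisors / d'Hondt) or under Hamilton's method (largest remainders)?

Jefferson

Jefferson: Alpha 5, Beta 2, Gamma 4, Delta 4.
Hamilton: Alpha 5, Beta 3, Gamma 3, Delta 4.
Gamma gets 4 under Jefferson and 3 under Hamilton.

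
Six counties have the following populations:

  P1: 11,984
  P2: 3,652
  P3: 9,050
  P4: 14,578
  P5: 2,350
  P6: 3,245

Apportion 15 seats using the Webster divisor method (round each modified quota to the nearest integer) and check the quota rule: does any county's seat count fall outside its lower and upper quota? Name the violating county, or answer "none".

none

Standard quotas: P1 4.007, P2 1.221, P3 3.026, P4 4.875, P5 0.786, P6 1.085.
Webster allocation: P1 4, P2 1, P3 3, P4 5, P5 1, P6 1.
Every allocation lies between the lower and upper quota.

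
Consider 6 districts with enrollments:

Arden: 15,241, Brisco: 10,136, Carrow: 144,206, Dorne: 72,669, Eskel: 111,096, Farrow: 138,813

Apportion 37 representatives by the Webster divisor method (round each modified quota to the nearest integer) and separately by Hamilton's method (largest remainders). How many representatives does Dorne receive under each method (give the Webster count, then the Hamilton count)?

Webster: Arden 1, Brisco 1, Carrow 11, Dorne 5, Eskel 8, Farrow 11.
Hamilton: Arden 1, Brisco 1, Carrow 11, Dorne 6, Eskel 8, Farrow 10.
Dorne gets 5 under Webster and 6 under Hamilton.

5 and 6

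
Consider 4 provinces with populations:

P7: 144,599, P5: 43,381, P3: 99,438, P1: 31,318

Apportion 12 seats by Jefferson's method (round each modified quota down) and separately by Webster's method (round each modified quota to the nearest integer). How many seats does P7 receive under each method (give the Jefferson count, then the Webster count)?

6 and 5

Jefferson: P7 6, P5 1, P3 4, P1 1.
Webster: P7 5, P5 2, P3 4, P1 1.
P7 gets 6 under Jefferson and 5 under Webster.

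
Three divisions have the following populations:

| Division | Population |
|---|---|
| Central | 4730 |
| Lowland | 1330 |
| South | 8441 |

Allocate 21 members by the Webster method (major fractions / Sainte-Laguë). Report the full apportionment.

Standard divisor 14501/21 ≈ 690.524; standard quotas: Central 6.850, Lowland 1.926, South 12.224.
Rounding to the nearest integer gives Central 7, Lowland 2, South 12 — total 21, matching the house size, so no adjustment is needed.

Central=7, Lowland=2, South=12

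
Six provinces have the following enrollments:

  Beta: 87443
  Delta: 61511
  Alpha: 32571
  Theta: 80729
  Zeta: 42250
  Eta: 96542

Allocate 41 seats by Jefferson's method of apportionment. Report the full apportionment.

Standard divisor 401046/41 ≈ 9781.61; standard quotas: Beta 8.940, Delta 6.288, Alpha 3.330, Theta 8.253, Zeta 4.319, Eta 9.870.
Rounding down gives 8, 6, 3, 8, 4, 9 = 38 seats, so the divisor must be adjusted.
With modified divisor 8900: modified quotas Beta 9.825, Delta 6.911, Alpha 3.660, Theta 9.071, Zeta 4.747, Eta 10.847.
Rounding down: Beta 9, Delta 6, Alpha 3, Theta 9, Zeta 4, Eta 10 (total 41).

Beta: 9, Delta: 6, Alpha: 3, Theta: 9, Zeta: 4, Eta: 10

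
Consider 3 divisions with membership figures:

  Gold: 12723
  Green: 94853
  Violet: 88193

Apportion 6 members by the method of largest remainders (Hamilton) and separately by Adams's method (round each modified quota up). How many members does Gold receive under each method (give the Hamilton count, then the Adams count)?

0 and 1

Hamilton: Gold 0, Green 3, Violet 3.
Adams: Gold 1, Green 3, Violet 2.
Gold gets 0 under Hamilton and 1 under Adams.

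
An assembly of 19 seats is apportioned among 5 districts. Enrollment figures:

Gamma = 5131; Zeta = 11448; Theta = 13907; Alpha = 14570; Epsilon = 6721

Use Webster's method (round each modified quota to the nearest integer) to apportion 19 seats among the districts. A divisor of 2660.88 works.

Gamma 2; Zeta 4; Theta 5; Alpha 5; Epsilon 3

With modified divisor 2660.88: modified quotas Gamma 1.928, Zeta 4.302, Theta 5.226, Alpha 5.476, Epsilon 2.526.
Rounding to the nearest integer: Gamma 2, Zeta 4, Theta 5, Alpha 5, Epsilon 3 (total 19).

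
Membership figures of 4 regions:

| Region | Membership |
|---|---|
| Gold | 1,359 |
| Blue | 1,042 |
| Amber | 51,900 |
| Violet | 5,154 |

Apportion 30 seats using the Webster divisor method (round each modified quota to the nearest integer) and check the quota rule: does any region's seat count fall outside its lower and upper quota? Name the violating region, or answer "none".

Amber

Standard quotas: Gold 0.686, Blue 0.526, Amber 26.188, Violet 2.601.
Webster allocation: Gold 1, Blue 1, Amber 25, Violet 3.
Amber has quota 26.188 (lower 26, upper 27) but receives 25 — outside the quota interval.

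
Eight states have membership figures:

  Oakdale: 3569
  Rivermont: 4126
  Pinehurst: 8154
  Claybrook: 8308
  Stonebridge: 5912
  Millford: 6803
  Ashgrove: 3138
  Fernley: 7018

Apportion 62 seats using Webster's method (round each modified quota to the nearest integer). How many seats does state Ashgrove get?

4

Standard divisor 47028/62 ≈ 758.516; standard quotas: Oakdale 4.705, Rivermont 5.440, Pinehurst 10.750, Claybrook 10.953, Stonebridge 7.794, Millford 8.969, Ashgrove 4.137, Fernley 9.252.
Rounding to the nearest integer gives Oakdale 5, Rivermont 5, Pinehurst 11, Claybrook 11, Stonebridge 8, Millford 9, Ashgrove 4, Fernley 9 — total 62, matching the house size, so no adjustment is needed.
Ashgrove receives 4.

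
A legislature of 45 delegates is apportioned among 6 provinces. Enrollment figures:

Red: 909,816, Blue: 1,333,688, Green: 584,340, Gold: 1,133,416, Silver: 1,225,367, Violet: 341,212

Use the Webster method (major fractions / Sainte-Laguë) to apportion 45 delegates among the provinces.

Red: 7, Blue: 11, Green: 5, Gold: 9, Silver: 10, Violet: 3

Standard divisor 5527839/45 ≈ 122840.867; standard quotas: Red 7.406, Blue 10.857, Green 4.757, Gold 9.227, Silver 9.975, Violet 2.778.
Rounding to the nearest integer gives Red 7, Blue 11, Green 5, Gold 9, Silver 10, Violet 3 — total 45, matching the house size, so no adjustment is needed.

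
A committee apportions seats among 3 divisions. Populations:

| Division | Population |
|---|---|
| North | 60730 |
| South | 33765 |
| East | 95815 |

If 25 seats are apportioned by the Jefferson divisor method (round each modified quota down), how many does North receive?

Standard divisor 190310/25 ≈ 7612.4; standard quotas: North 7.978, South 4.436, East 12.587.
Rounding down gives 7, 4, 12 = 23 seats, so the divisor must be adjusted.
With modified divisor 7100: modified quotas North 8.554, South 4.756, East 13.495.
Rounding down: North 8, South 4, East 13 (total 25).
North receives 8.

8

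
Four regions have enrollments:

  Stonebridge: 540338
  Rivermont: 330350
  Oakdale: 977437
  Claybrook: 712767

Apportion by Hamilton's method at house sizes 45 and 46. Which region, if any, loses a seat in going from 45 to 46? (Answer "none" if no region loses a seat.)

none

At 45 seats: Stonebridge 9, Rivermont 6, Oakdale 17, Claybrook 13.
At 46 seats: Stonebridge 10, Rivermont 6, Oakdale 17, Claybrook 13.
No region's allocation decreased.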